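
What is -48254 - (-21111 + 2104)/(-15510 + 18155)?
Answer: -127612823/2645 ≈ -48247.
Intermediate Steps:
-48254 - (-21111 + 2104)/(-15510 + 18155) = -48254 - (-19007)/2645 = -48254 - 1*(-19007/2645) = -48254 + 19007/2645 = -127612823/2645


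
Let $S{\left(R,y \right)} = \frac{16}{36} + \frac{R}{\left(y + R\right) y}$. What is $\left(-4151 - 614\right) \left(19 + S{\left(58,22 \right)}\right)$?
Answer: $- \frac{147010733}{1584} \approx -92810.0$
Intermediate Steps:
$S{\left(R,y \right)} = \frac{4}{9} + \frac{R}{y \left(R + y\right)}$ ($S{\left(R,y \right)} = 16 \cdot \frac{1}{36} + \frac{R}{\left(R + y\right) y} = \frac{4}{9} + \frac{R}{y \left(R + y\right)}$)
$\left(-4151 - 614\right) \left(19 + S{\left(58,22 \right)}\right) = \left(-4151 - 614\right) \left(19 + \frac{4 \cdot 22^{2} + 9 \cdot 58 + 4 \cdot 58 \cdot 22}{9 \cdot 22 \left(58 + 22\right)}\right) = - 4765 \left(19 + \frac{1}{9} \cdot \frac{1}{22} \cdot \frac{1}{80} \left(4 \cdot 484 + 522 + 5104\right)\right) = - 4765 \left(19 + \frac{1}{9} \cdot \frac{1}{22} \cdot \frac{1}{80} \left(1936 + 522 + 5104\right)\right) = - 4765 \left(19 + \frac{1}{9} \cdot \frac{1}{22} \cdot \frac{1}{80} \cdot 7562\right) = - 4765 \left(19 + \frac{3781}{7920}\right) = \left(-4765\right) \frac{154261}{7920} = - \frac{147010733}{1584}$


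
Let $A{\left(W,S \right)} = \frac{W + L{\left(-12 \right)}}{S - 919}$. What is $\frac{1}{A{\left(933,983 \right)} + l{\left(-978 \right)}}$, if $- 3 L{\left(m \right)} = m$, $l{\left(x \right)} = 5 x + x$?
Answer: $- \frac{64}{374615} \approx -0.00017084$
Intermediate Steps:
$l{\left(x \right)} = 6 x$
$L{\left(m \right)} = - \frac{m}{3}$
$A{\left(W,S \right)} = \frac{4 + W}{-919 + S}$ ($A{\left(W,S \right)} = \frac{W - -4}{S - 919} = \frac{W + 4}{-919 + S} = \frac{4 + W}{-919 + S}$)
$\frac{1}{A{\left(933,983 \right)} + l{\left(-978 \right)}} = \frac{1}{\frac{4 + 933}{-919 + 983} + 6 \left(-978\right)} = \frac{1}{\frac{1}{64} \cdot 937 - 5868} = \frac{1}{\frac{937}{64} - 5868} = \frac{1}{- \frac{374615}{64}} = - \frac{64}{374615}$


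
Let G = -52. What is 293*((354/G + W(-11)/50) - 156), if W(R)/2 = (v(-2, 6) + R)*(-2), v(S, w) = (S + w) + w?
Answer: -30991489/650 ≈ -47679.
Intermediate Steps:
v(S, w) = S + 2*w
W(R) = -40 - 4*R (W(R) = 2*(((-2 + 2*6) + R)*(-2)) = 2*(((-2 + 12) + R)*(-2)) = 2*((10 + R)*(-2)) = 2*(-20 - 2*R) = -40 - 4*R)
293*((354/G + W(-11)/50) - 156) = 293*((354/(-52) + (-40 - 4*(-11))/50) - 156) = 293*((354*(-1/52) + (-40 + 44)*(1/50)) - 156) = 293*((-177/26 + 4*(1/50)) - 156) = 293*((-177/26 + 2/25) - 156) = 293*(-4373/650 - 156) = 293*(-105773/650) = -30991489/650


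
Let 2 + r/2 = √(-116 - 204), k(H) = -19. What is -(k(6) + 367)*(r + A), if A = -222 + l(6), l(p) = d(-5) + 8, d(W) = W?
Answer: 77604 - 5568*I*√5 ≈ 77604.0 - 12450.0*I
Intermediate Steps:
l(p) = 3 (l(p) = -5 + 8 = 3)
r = -4 + 16*I*√5 (r = -4 + 2*√(-116 - 204) = -4 + 2*√(-320) = -4 + 2*(8*I*√5) = -4 + 16*I*√5 ≈ -4.0 + 35.777*I)
A = -219 (A = -222 + 3 = -219)
-(k(6) + 367)*(r + A) = -(-19 + 367)*((-4 + 16*I*√5) - 219) = -348*(-223 + 16*I*√5) = -(-77604 + 5568*I*√5) = 77604 - 5568*I*√5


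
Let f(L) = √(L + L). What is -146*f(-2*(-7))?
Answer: -292*√7 ≈ -772.56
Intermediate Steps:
f(L) = √2*√L (f(L) = √(2*L) = √2*√L)
-146*f(-2*(-7)) = -146*√2*√(-2*(-7)) = -146*√2*√14 = -292*√7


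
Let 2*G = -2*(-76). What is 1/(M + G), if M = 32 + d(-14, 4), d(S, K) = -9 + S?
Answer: 1/85 ≈ 0.011765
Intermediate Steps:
G = 76 (G = (-2*(-76))/2 = (½)*152 = 76)
M = 9 (M = 32 + (-9 - 14) = 32 - 23 = 9)
1/(M + G) = 1/(9 + 76) = 1/85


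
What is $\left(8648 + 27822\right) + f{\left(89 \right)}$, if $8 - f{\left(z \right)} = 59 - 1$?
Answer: $36420$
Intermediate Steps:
$f{\left(z \right)} = -50$ ($f{\left(z \right)} = 8 - \left(59 - 1\right) = 8 - 58 = -50$)
$\left(8648 + 27822\right) + f{\left(89 \right)} = \left(8648 + 27822\right) - 50 = 36470 - 50 = 36420$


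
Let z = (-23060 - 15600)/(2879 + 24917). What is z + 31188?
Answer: 216715747/6949 ≈ 31187.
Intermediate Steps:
z = -9665/6949 (z = -38660/27796 = -38660*1/27796 = -9665/6949 ≈ -1.3908)
z + 31188 = -9665/6949 + 31188 = 216715747/6949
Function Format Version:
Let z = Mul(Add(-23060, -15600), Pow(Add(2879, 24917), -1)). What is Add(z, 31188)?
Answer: Rational(216715747, 6949) ≈ 31187.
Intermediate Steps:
z = Rational(-9665, 6949) (z = Mul(-38660, Pow(27796, -1)) = Mul(-38660, Rational(1, 27796)) = Rational(-9665, 6949) ≈ -1.3908)
Add(z, 31188) = Add(Rational(-9665, 6949), 31188) = Rational(216715747, 6949)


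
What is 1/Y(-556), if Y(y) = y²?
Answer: 1/309136 ≈ 3.2348e-6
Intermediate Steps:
1/Y(-556) = 1/((-556)²) = 1/309136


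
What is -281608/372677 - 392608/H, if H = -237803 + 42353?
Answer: 45637844008/36419859825 ≈ 1.2531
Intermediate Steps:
H = -195450
-281608/372677 - 392608/H = -281608/372677 - 392608/(-195450) = -281608*1/372677 - 392608*(-1/195450) = -281608/372677 + 196304/97725 = 45637844008/36419859825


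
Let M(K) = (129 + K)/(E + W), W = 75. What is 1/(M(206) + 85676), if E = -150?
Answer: 15/1285073 ≈ 1.1672e-5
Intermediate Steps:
M(K) = -43/25 - K/75 (M(K) = (129 + K)/(-150 + 75) = (129 + K)/(-75) = (129 + K)*(-1/75) = -43/25 - K/75)
1/(M(206) + 85676) = 1/((-43/25 - 1/75*206) + 85676) = 1/((-43/25 - 206/75) + 85676) = 1/(-67/15 + 85676) = 1/(1285073/15) = 15/1285073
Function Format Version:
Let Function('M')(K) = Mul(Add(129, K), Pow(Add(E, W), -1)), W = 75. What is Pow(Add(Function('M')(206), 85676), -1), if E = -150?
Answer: Rational(15, 1285073) ≈ 1.1672e-5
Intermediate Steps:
Function('M')(K) = Add(Rational(-43, 25), Mul(Rational(-1, 75), K)) (Function('M')(K) = Mul(Add(129, K), Pow(Add(-150, 75), -1)) = Mul(Add(129, K), Pow(-75, -1)) = Mul(Add(129, K), Rational(-1, 75)) = Add(Rational(-43, 25), Mul(Rational(-1, 75), K)))
Pow(Add(Function('M')(206), 85676), -1) = Pow(Add(Add(Rational(-43, 25), Mul(Rational(-1, 75), 206)), 85676), -1) = Pow(Add(Add(Rational(-43, 25), Rational(-206, 75)), 85676), -1) = Pow(Add(Rational(-67, 15), 85676), -1) = Pow(Rational(1285073, 15), -1) = Rational(15, 1285073)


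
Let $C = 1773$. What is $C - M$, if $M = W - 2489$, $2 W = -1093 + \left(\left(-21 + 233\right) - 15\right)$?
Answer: $4710$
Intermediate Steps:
$W = -448$ ($W = \frac{-1093 + \left(\left(-21 + 233\right) - 15\right)}{2} = \frac{-1093 + \left(212 - 15\right)}{2} = \frac{-1093 + 197}{2} = \frac{1}{2} \left(-896\right) = -448$)
$M = -2937$ ($M = -448 - 2489 = -2937$)
$C - M = 1773 - -2937 = 1773 + 2937 = 4710$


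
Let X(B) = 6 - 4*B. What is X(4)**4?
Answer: 10000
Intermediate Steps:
X(4)**4 = (6 - 4*4)**4 = (6 - 16)**4 = (-10)**4 = 10000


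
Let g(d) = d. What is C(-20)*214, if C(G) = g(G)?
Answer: -4280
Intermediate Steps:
C(G) = G
C(-20)*214 = -20*214 = -4280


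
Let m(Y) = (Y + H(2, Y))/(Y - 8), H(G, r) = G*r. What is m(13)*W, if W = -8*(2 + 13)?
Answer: -936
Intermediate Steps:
W = -120 (W = -8*15 = -120)
m(Y) = 3*Y/(-8 + Y) (m(Y) = (Y + 2*Y)/(Y - 8) = (3*Y)/(-8 + Y) = 3*Y/(-8 + Y))
m(13)*W = (3*13/(-8 + 13))*(-120) = (3*13/5)*(-120) = (3*13*(⅕))*(-120) = (39/5)*(-120) = -936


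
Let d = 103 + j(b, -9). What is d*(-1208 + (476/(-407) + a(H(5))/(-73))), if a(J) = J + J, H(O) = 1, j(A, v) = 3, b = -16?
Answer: -3808203700/29711 ≈ -1.2817e+5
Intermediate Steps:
a(J) = 2*J
d = 106 (d = 103 + 3 = 106)
d*(-1208 + (476/(-407) + a(H(5))/(-73))) = 106*(-1208 + (476/(-407) + (2*1)/(-73))) = 106*(-1208 + (476*(-1/407) + 2*(-1/73))) = 106*(-1208 + (-476/407 - 2/73)) = 106*(-1208 - 35562/29711) = 106*(-35926450/29711) = -3808203700/29711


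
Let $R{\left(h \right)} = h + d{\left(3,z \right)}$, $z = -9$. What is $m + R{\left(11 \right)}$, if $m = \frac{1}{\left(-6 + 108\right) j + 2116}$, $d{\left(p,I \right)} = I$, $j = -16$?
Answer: $\frac{969}{484} \approx 2.0021$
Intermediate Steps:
$R{\left(h \right)} = -9 + h$ ($R{\left(h \right)} = h - 9 = -9 + h$)
$m = \frac{1}{484}$ ($m = \frac{1}{\left(-6 + 108\right) \left(-16\right) + 2116} = \frac{1}{102 \left(-16\right) + 2116} = \frac{1}{-1632 + 2116} = \frac{1}{484} \approx 0.0020661$)
$m + R{\left(11 \right)} = \frac{1}{484} + \left(-9 + 11\right) = \frac{1}{484} + 2 = \frac{969}{484}$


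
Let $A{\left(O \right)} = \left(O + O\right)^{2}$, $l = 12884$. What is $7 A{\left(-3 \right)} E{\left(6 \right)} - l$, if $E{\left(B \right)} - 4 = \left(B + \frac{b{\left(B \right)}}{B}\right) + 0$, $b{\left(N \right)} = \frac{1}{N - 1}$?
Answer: $- \frac{51778}{5} \approx -10356.0$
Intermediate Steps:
$b{\left(N \right)} = \frac{1}{-1 + N}$
$E{\left(B \right)} = 4 + B + \frac{1}{B \left(-1 + B\right)}$ ($E{\left(B \right)} = 4 + \left(\left(B + \frac{1}{\left(-1 + B\right) B}\right) + 0\right) = 4 + \left(\left(B + \frac{1}{B \left(-1 + B\right)}\right) + 0\right) = 4 + \left(B + \frac{1}{B \left(-1 + B\right)}\right) = 4 + B + \frac{1}{B \left(-1 + B\right)}$)
$A{\left(O \right)} = 4 O^{2}$ ($A{\left(O \right)} = \left(2 O\right)^{2} = 4 O^{2}$)
$7 A{\left(-3 \right)} E{\left(6 \right)} - l = 7 \cdot 4 \left(-3\right)^{2} \frac{1 + 6 \left(-1 + 6\right) \left(4 + 6\right)}{6 \left(-1 + 6\right)} - 12884 = 7 \cdot 4 \cdot 9 \frac{1 + 6 \cdot 5 \cdot 10}{6 \cdot 5} - 12884 = 7 \cdot 36 \cdot \frac{1}{6} \cdot \frac{1}{5} \left(1 + 300\right) - 12884 = 252 \cdot \frac{1}{6} \cdot \frac{1}{5} \cdot 301 - 12884 = 252 \cdot \frac{301}{30} - 12884 = \frac{12642}{5} - 12884 = - \frac{51778}{5}$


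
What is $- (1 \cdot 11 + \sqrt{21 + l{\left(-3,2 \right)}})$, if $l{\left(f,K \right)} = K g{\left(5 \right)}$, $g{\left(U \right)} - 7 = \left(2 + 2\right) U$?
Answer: $-11 - 5 \sqrt{3} \approx -19.66$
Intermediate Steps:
$g{\left(U \right)} = 7 + 4 U$ ($g{\left(U \right)} = 7 + \left(2 + 2\right) U = 7 + 4 U$)
$l{\left(f,K \right)} = 27 K$ ($l{\left(f,K \right)} = K \left(7 + 4 \cdot 5\right) = K \left(7 + 20\right) = K 27 = 27 K$)
$- (1 \cdot 11 + \sqrt{21 + l{\left(-3,2 \right)}}) = - (1 \cdot 11 + \sqrt{21 + 27 \cdot 2}) = - (11 + \sqrt{21 + 54}) = - (11 + \sqrt{75}) = - (11 + 5 \sqrt{3}) = -11 - 5 \sqrt{3}$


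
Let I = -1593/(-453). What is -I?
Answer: -531/151 ≈ -3.5166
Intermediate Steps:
I = 531/151 (I = -1593*(-1)/453 = -9*(-59/151) = 531/151 ≈ 3.5166)
-I = -1*531/151 = -531/151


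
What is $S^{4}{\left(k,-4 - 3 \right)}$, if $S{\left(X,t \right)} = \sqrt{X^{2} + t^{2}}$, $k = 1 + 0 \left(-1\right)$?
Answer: $2500$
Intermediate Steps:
$k = 1$ ($k = 1 + 0 = 1$)
$S^{4}{\left(k,-4 - 3 \right)} = \left(\sqrt{1^{2} + \left(-4 - 3\right)^{2}}\right)^{4} = \left(\sqrt{1 + \left(-7\right)^{2}}\right)^{4} = \left(\sqrt{1 + 49}\right)^{4} = \left(\sqrt{50}\right)^{4} = \left(5 \sqrt{2}\right)^{4} = 2500$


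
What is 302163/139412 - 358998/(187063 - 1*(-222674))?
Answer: 24586243985/19040751548 ≈ 1.2912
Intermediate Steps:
302163/139412 - 358998/(187063 - 1*(-222674)) = 302163*(1/139412) - 358998/(187063 + 222674) = 302163/139412 - 358998/409737 = 302163/139412 - 358998*1/409737 = 302163/139412 - 119666/136579 = 24586243985/19040751548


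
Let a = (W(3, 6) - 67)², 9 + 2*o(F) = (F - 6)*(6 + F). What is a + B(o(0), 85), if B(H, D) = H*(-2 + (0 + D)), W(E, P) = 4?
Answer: 4203/2 ≈ 2101.5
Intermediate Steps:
o(F) = -9/2 + (-6 + F)*(6 + F)/2 (o(F) = -9/2 + ((F - 6)*(6 + F))/2 = -9/2 + ((-6 + F)*(6 + F))/2 = -9/2 + (-6 + F)*(6 + F)/2)
B(H, D) = H*(-2 + D)
a = 3969 (a = (4 - 67)² = (-63)² = 3969)
a + B(o(0), 85) = 3969 + (-45/2 + (½)*0²)*(-2 + 85) = 3969 + (-45/2 + (½)*0)*83 = 3969 + (-45/2 + 0)*83 = 3969 - 45/2*83 = 3969 - 3735/2 = 4203/2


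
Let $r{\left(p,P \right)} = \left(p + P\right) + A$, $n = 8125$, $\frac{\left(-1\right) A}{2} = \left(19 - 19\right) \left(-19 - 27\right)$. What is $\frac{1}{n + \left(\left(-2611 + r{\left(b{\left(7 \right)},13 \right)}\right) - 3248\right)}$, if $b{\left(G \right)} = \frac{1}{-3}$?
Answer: $\frac{3}{6836} \approx 0.00043885$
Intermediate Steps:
$A = 0$ ($A = - 2 \left(19 - 19\right) \left(-19 - 27\right) = - 2 \cdot 0 \left(-46\right) = \left(-2\right) 0 = 0$)
$b{\left(G \right)} = - \frac{1}{3}$
$r{\left(p,P \right)} = P + p$ ($r{\left(p,P \right)} = \left(p + P\right) + 0 = \left(P + p\right) + 0 = P + p$)
$\frac{1}{n + \left(\left(-2611 + r{\left(b{\left(7 \right)},13 \right)}\right) - 3248\right)} = \frac{1}{8125 + \left(\left(-2611 + \left(13 - \frac{1}{3}\right)\right) - 3248\right)} = \frac{1}{8125 + \left(\left(-2611 + \frac{38}{3}\right) - 3248\right)} = \frac{1}{8125 - \frac{17539}{3}} = \frac{1}{\frac{6836}{3}} = \frac{3}{6836}$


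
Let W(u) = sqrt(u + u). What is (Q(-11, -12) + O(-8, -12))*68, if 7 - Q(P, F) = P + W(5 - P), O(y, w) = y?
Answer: 680 - 272*sqrt(2) ≈ 295.33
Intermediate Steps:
W(u) = sqrt(2)*sqrt(u) (W(u) = sqrt(2*u) = sqrt(2)*sqrt(u))
Q(P, F) = 7 - P - sqrt(2)*sqrt(5 - P) (Q(P, F) = 7 - (P + sqrt(2)*sqrt(5 - P)) = 7 + (-P - sqrt(2)*sqrt(5 - P)) = 7 - P - sqrt(2)*sqrt(5 - P))
(Q(-11, -12) + O(-8, -12))*68 = ((7 - 1*(-11) - sqrt(10 - 2*(-11))) - 8)*68 = ((7 + 11 - sqrt(10 + 22)) - 8)*68 = ((7 + 11 - sqrt(32)) - 8)*68 = ((7 + 11 - 4*sqrt(2)) - 8)*68 = ((18 - 4*sqrt(2)) - 8)*68 = (10 - 4*sqrt(2))*68 = 680 - 272*sqrt(2)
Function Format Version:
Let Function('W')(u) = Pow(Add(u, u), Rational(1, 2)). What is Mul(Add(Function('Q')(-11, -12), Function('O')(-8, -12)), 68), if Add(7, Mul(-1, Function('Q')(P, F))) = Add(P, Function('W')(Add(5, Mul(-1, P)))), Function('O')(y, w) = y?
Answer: Add(680, Mul(-272, Pow(2, Rational(1, 2)))) ≈ 295.33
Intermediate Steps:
Function('W')(u) = Mul(Pow(2, Rational(1, 2)), Pow(u, Rational(1, 2))) (Function('W')(u) = Pow(Mul(2, u), Rational(1, 2)) = Mul(Pow(2, Rational(1, 2)), Pow(u, Rational(1, 2))))
Function('Q')(P, F) = Add(7, Mul(-1, P), Mul(-1, Pow(2, Rational(1, 2)), Pow(Add(5, Mul(-1, P)), Rational(1, 2)))) (Function('Q')(P, F) = Add(7, Mul(-1, Add(P, Mul(Pow(2, Rational(1, 2)), Pow(Add(5, Mul(-1, P)), Rational(1, 2)))))) = Add(7, Add(Mul(-1, P), Mul(-1, Pow(2, Rational(1, 2)), Pow(Add(5, Mul(-1, P)), Rational(1, 2))))) = Add(7, Mul(-1, P), Mul(-1, Pow(2, Rational(1, 2)), Pow(Add(5, Mul(-1, P)), Rational(1, 2)))))
Mul(Add(Function('Q')(-11, -12), Function('O')(-8, -12)), 68) = Mul(Add(Add(7, Mul(-1, -11), Mul(-1, Pow(Add(10, Mul(-2, -11)), Rational(1, 2)))), -8), 68) = Mul(Add(Add(7, 11, Mul(-1, Pow(Add(10, 22), Rational(1, 2)))), -8), 68) = Mul(Add(Add(7, 11, Mul(-1, Pow(32, Rational(1, 2)))), -8), 68) = Mul(Add(Add(7, 11, Mul(-1, Mul(4, Pow(2, Rational(1, 2))))), -8), 68) = Mul(Add(Add(7, 11, Mul(-4, Pow(2, Rational(1, 2)))), -8), 68) = Mul(Add(Add(18, Mul(-4, Pow(2, Rational(1, 2)))), -8), 68) = Mul(Add(10, Mul(-4, Pow(2, Rational(1, 2)))), 68) = Add(680, Mul(-272, Pow(2, Rational(1, 2))))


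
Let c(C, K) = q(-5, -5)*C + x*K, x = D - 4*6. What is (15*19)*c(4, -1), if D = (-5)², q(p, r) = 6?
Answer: 6555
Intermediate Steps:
D = 25
x = 1 (x = 25 - 4*6 = 25 - 24 = 1)
c(C, K) = K + 6*C (c(C, K) = 6*C + 1*K = 6*C + K = K + 6*C)
(15*19)*c(4, -1) = (15*19)*(-1 + 6*4) = 285*(-1 + 24) = 285*23 = 6555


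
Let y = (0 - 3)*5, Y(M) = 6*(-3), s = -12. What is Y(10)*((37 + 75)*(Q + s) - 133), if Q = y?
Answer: 56826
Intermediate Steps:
Y(M) = -18
y = -15 (y = -3*5 = -15)
Q = -15
Y(10)*((37 + 75)*(Q + s) - 133) = -18*((37 + 75)*(-15 - 12) - 133) = -18*(112*(-27) - 133) = -18*(-3024 - 133) = -18*(-3157) = 56826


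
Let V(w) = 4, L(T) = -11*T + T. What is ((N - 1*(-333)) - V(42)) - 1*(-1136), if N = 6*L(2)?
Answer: 1345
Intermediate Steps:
L(T) = -10*T
N = -120 (N = 6*(-10*2) = 6*(-20) = -120)
((N - 1*(-333)) - V(42)) - 1*(-1136) = ((-120 - 1*(-333)) - 1*4) - 1*(-1136) = ((-120 + 333) - 4) + 1136 = (213 - 4) + 1136 = 209 + 1136 = 1345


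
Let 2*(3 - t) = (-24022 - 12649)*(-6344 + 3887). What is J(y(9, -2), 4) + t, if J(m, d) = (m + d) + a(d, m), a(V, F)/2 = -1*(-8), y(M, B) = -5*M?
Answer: -90100691/2 ≈ -4.5050e+7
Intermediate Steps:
a(V, F) = 16 (a(V, F) = 2*(-1*(-8)) = 2*8 = 16)
J(m, d) = 16 + d + m (J(m, d) = (m + d) + 16 = (d + m) + 16 = 16 + d + m)
t = -90100641/2 (t = 3 - (-24022 - 12649)*(-6344 + 3887)/2 = 3 - (-36671)*(-2457)/2 = 3 - 1/2*90100647 = 3 - 90100647/2 = -90100641/2 ≈ -4.5050e+7)
J(y(9, -2), 4) + t = (16 + 4 - 5*9) - 90100641/2 = (16 + 4 - 45) - 90100641/2 = -25 - 90100641/2 = -90100691/2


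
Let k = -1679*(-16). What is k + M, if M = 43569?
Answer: 70433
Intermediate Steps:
k = 26864
k + M = 26864 + 43569 = 70433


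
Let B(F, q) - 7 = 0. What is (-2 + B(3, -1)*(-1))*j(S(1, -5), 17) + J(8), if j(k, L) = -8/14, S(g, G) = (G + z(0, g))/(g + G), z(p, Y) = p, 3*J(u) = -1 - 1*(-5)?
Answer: 136/21 ≈ 6.4762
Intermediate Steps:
J(u) = 4/3 (J(u) = (-1 - 1*(-5))/3 = (-1 + 5)/3 = (⅓)*4 = 4/3)
B(F, q) = 7 (B(F, q) = 7 + 0 = 7)
S(g, G) = G/(G + g) (S(g, G) = (G + 0)/(g + G) = G/(G + g))
j(k, L) = -4/7 (j(k, L) = -8*1/14 = -4/7)
(-2 + B(3, -1)*(-1))*j(S(1, -5), 17) + J(8) = (-2 + 7*(-1))*(-4/7) + 4/3 = (-2 - 7)*(-4/7) + 4/3 = -9*(-4/7) + 4/3 = 36/7 + 4/3 = 136/21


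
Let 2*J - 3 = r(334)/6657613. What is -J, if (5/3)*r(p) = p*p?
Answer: -100198863/66576130 ≈ -1.5050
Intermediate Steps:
r(p) = 3*p**2/5 (r(p) = 3*(p*p)/5 = 3*p**2/5)
J = 100198863/66576130 (J = 3/2 + (((3/5)*334**2)/6657613)/2 = 3/2 + (((3/5)*111556)*(1/6657613))/2 = 3/2 + ((334668/5)*(1/6657613))/2 = 3/2 + (1/2)*(334668/33288065) = 3/2 + 167334/33288065 = 100198863/66576130 ≈ 1.5050)
-J = -1*100198863/66576130 = -100198863/66576130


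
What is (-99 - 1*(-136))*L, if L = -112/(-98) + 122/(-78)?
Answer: -4255/273 ≈ -15.586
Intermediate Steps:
L = -115/273 (L = -112*(-1/98) + 122*(-1/78) = 8/7 - 61/39 = -115/273 ≈ -0.42125)
(-99 - 1*(-136))*L = (-99 - 1*(-136))*(-115/273) = (-99 + 136)*(-115/273) = 37*(-115/273) = -4255/273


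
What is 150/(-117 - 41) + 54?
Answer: 4191/79 ≈ 53.051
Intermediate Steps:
150/(-117 - 41) + 54 = 150/(-158) + 54 = 150*(-1/158) + 54 = -75/79 + 54 = 4191/79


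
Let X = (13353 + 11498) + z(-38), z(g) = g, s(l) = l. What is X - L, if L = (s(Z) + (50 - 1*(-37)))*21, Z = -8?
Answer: 23154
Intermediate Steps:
X = 24813 (X = (13353 + 11498) - 38 = 24851 - 38 = 24813)
L = 1659 (L = (-8 + (50 - 1*(-37)))*21 = (-8 + (50 + 37))*21 = (-8 + 87)*21 = 79*21 = 1659)
X - L = 24813 - 1*1659 = 24813 - 1659 = 23154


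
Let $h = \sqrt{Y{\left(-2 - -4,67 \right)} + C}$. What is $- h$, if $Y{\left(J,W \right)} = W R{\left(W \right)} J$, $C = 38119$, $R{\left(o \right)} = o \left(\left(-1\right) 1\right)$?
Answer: $- \sqrt{29141} \approx -170.71$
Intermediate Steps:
$R{\left(o \right)} = - o$ ($R{\left(o \right)} = o \left(-1\right) = - o$)
$Y{\left(J,W \right)} = - J W^{2}$ ($Y{\left(J,W \right)} = W \left(- W\right) J = - W^{2} J = - J W^{2}$)
$h = \sqrt{29141}$ ($h = \sqrt{- \left(-2 - -4\right) 67^{2} + 38119} = \sqrt{\left(-1\right) \left(-2 + 4\right) 4489 + 38119} = \sqrt{\left(-1\right) 2 \cdot 4489 + 38119} = \sqrt{-8978 + 38119} = \sqrt{29141} \approx 170.71$)
$- h = - \sqrt{29141}$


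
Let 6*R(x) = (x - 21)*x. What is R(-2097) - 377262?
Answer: 362979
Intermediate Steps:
R(x) = x*(-21 + x)/6 (R(x) = ((x - 21)*x)/6 = ((-21 + x)*x)/6 = (x*(-21 + x))/6 = x*(-21 + x)/6)
R(-2097) - 377262 = (⅙)*(-2097)*(-21 - 2097) - 377262 = (⅙)*(-2097)*(-2118) - 377262 = 740241 - 377262 = 362979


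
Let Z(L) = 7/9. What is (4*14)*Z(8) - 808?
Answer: -6880/9 ≈ -764.44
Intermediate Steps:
Z(L) = 7/9 (Z(L) = 7*(1/9) = 7/9)
(4*14)*Z(8) - 808 = (4*14)*(7/9) - 808 = 56*(7/9) - 808 = 392/9 - 808 = -6880/9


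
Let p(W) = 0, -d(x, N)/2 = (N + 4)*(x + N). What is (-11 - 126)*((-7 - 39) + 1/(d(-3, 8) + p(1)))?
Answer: 756377/120 ≈ 6303.1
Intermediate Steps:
d(x, N) = -2*(4 + N)*(N + x) (d(x, N) = -2*(N + 4)*(x + N) = -2*(4 + N)*(N + x))
(-11 - 126)*((-7 - 39) + 1/(d(-3, 8) + p(1))) = (-11 - 126)*((-7 - 39) + 1/((-8*8 - 8*(-3) - 2*8**2 - 2*8*(-3)) + 0)) = -137*(-46 + 1/((-64 + 24 - 2*64 + 48) + 0)) = -137*(-46 + 1/((-64 + 24 - 128 + 48) + 0)) = -137*(-46 + 1/(-120 + 0)) = -137*(-46 + 1/(-120)) = -137*(-46 - 1/120) = -137*(-5521/120) = 756377/120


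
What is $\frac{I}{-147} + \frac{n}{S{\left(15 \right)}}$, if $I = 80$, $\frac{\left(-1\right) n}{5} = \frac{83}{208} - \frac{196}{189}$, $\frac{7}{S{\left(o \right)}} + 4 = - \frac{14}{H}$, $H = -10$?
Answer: $- \frac{36601}{21168} \approx -1.7291$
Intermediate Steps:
$S{\left(o \right)} = - \frac{35}{13}$ ($S{\left(o \right)} = \frac{7}{-4 - \frac{14}{-10}} = \frac{7}{-4 - - \frac{7}{5}} = \frac{7}{-4 + \frac{7}{5}} = \frac{7}{- \frac{13}{5}} = 7 \left(- \frac{5}{13}\right) = - \frac{35}{13}$)
$n = \frac{17915}{5616}$ ($n = - 5 \left(\frac{83}{208} - \frac{196}{189}\right) = - 5 \left(83 \cdot \frac{1}{208} - \frac{28}{27}\right) = - 5 \left(\frac{83}{208} - \frac{28}{27}\right) = \left(-5\right) \left(- \frac{3583}{5616}\right) = \frac{17915}{5616} \approx 3.19$)
$\frac{I}{-147} + \frac{n}{S{\left(15 \right)}} = \frac{80}{-147} + \frac{17915}{5616 \left(- \frac{35}{13}\right)} = 80 \left(- \frac{1}{147}\right) + \frac{17915}{5616} \left(- \frac{13}{35}\right) = - \frac{80}{147} - \frac{3583}{3024} = - \frac{36601}{21168}$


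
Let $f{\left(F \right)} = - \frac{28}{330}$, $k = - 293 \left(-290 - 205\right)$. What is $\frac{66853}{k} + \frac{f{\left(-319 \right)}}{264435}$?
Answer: $\frac{5892753583}{12784110075} \approx 0.46094$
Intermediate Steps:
$k = 145035$ ($k = \left(-293\right) \left(-495\right) = 145035$)
$f{\left(F \right)} = - \frac{14}{165}$ ($f{\left(F \right)} = \left(-28\right) \frac{1}{330} = - \frac{14}{165}$)
$\frac{66853}{k} + \frac{f{\left(-319 \right)}}{264435} = \frac{66853}{145035} - \frac{14}{165 \cdot 264435} = 66853 \cdot \frac{1}{145035} - \frac{14}{43631775} = \frac{66853}{145035} - \frac{14}{43631775} = \frac{5892753583}{12784110075}$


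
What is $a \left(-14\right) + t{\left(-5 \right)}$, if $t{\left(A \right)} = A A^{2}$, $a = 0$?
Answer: $-125$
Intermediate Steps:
$t{\left(A \right)} = A^{3}$
$a \left(-14\right) + t{\left(-5 \right)} = 0 \left(-14\right) + \left(-5\right)^{3} = 0 - 125 = -125$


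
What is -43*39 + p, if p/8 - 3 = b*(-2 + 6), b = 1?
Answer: -1621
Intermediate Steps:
p = 56 (p = 24 + 8*(1*(-2 + 6)) = 24 + 8*(1*4) = 24 + 8*4 = 24 + 32 = 56)
-43*39 + p = -43*39 + 56 = -1677 + 56 = -1621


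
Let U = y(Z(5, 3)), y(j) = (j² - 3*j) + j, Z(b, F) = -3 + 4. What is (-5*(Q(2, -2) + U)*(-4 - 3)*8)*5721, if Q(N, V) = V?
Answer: -4805640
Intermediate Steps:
Z(b, F) = 1
y(j) = j² - 2*j
U = -1 (U = 1*(-2 + 1) = 1*(-1) = -1)
(-5*(Q(2, -2) + U)*(-4 - 3)*8)*5721 = (-5*(-2 - 1)*(-4 - 3)*8)*5721 = (-(-15)*(-7)*8)*5721 = (-5*21*8)*5721 = -105*8*5721 = -840*5721 = -4805640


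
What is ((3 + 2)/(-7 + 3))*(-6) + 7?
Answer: 29/2 ≈ 14.500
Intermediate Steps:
((3 + 2)/(-7 + 3))*(-6) + 7 = (5/(-4))*(-6) + 7 = (5*(-¼))*(-6) + 7 = -5/4*(-6) + 7 = 15/2 + 7 = 29/2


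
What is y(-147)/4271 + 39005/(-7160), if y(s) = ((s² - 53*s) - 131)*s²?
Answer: 905669193601/6116072 ≈ 1.4808e+5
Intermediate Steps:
y(s) = s²*(-131 + s² - 53*s) (y(s) = (-131 + s² - 53*s)*s² = s²*(-131 + s² - 53*s))
y(-147)/4271 + 39005/(-7160) = ((-147)²*(-131 + (-147)² - 53*(-147)))/4271 + 39005/(-7160) = (21609*(-131 + 21609 + 7791))*(1/4271) + 39005*(-1/7160) = (21609*29269)*(1/4271) - 7801/1432 = 632473821*(1/4271) - 7801/1432 = 632473821/4271 - 7801/1432 = 905669193601/6116072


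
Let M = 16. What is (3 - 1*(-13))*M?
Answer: 256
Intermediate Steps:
(3 - 1*(-13))*M = (3 - 1*(-13))*16 = (3 + 13)*16 = 16*16 = 256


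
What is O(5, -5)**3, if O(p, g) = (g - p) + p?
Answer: -125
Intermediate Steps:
O(p, g) = g
O(5, -5)**3 = (-5)**3 = -125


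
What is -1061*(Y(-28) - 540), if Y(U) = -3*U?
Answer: 483816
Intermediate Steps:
-1061*(Y(-28) - 540) = -1061*(-3*(-28) - 540) = -1061*(84 - 540) = -1061*(-456) = 483816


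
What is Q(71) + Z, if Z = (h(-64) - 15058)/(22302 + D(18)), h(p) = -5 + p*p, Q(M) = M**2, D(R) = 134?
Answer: 113088909/22436 ≈ 5040.5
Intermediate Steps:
h(p) = -5 + p**2
Z = -10967/22436 (Z = ((-5 + (-64)**2) - 15058)/(22302 + 134) = ((-5 + 4096) - 15058)/22436 = (4091 - 15058)*(1/22436) = -10967*1/22436 = -10967/22436 ≈ -0.48881)
Q(71) + Z = 71**2 - 10967/22436 = 5041 - 10967/22436 = 113088909/22436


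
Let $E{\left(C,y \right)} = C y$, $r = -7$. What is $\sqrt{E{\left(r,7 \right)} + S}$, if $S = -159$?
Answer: $4 i \sqrt{13} \approx 14.422 i$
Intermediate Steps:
$\sqrt{E{\left(r,7 \right)} + S} = \sqrt{\left(-7\right) 7 - 159} = \sqrt{-49 - 159} = \sqrt{-208} = 4 i \sqrt{13}$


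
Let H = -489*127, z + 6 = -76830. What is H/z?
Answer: 20701/25612 ≈ 0.80825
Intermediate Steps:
z = -76836 (z = -6 - 76830 = -76836)
H = -62103
H/z = -62103/(-76836) = -62103*(-1/76836) = 20701/25612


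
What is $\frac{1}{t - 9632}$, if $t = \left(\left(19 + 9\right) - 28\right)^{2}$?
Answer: $- \frac{1}{9632} \approx -0.00010382$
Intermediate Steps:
$t = 0$ ($t = \left(28 - 28\right)^{2} = 0^{2} = 0$)
$\frac{1}{t - 9632} = \frac{1}{0 - 9632} = \frac{1}{-9632} = - \frac{1}{9632}$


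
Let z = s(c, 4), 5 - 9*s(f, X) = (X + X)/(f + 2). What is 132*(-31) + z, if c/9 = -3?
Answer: -920567/225 ≈ -4091.4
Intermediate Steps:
c = -27 (c = 9*(-3) = -27)
s(f, X) = 5/9 - 2*X/(9*(2 + f)) (s(f, X) = 5/9 - (X + X)/(9*(f + 2)) = 5/9 - 2*X/(9*(2 + f)))
z = 133/225 (z = (10 - 2*4 + 5*(-27))/(9*(2 - 27)) = (1/9)*(10 - 8 - 135)/(-25) = (1/9)*(-1/25)*(-133) = 133/225 ≈ 0.59111)
132*(-31) + z = 132*(-31) + 133/225 = -4092 + 133/225 = -920567/225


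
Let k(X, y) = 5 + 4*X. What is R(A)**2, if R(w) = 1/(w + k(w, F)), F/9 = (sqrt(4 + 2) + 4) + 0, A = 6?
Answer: 1/1225 ≈ 0.00081633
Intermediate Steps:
F = 36 + 9*sqrt(6) (F = 9*((sqrt(4 + 2) + 4) + 0) = 9*((sqrt(6) + 4) + 0) = 9*((4 + sqrt(6)) + 0) = 9*(4 + sqrt(6)) = 36 + 9*sqrt(6) ≈ 58.045)
R(w) = 1/(5 + 5*w) (R(w) = 1/(w + (5 + 4*w)) = 1/(5 + 5*w))
R(A)**2 = (1/(5*(1 + 6)))**2 = ((1/5)/7)**2 = ((1/5)*(1/7))**2 = (1/35)**2 = 1/1225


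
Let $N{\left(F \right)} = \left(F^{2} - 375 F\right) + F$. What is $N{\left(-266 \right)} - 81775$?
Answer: $88465$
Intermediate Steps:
$N{\left(F \right)} = F^{2} - 374 F$
$N{\left(-266 \right)} - 81775 = - 266 \left(-374 - 266\right) - 81775 = \left(-266\right) \left(-640\right) - 81775 = 170240 - 81775 = 88465$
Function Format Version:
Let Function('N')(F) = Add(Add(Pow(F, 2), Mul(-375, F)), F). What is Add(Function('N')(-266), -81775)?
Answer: 88465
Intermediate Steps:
Function('N')(F) = Add(Pow(F, 2), Mul(-374, F))
Add(Function('N')(-266), -81775) = Add(Mul(-266, Add(-374, -266)), -81775) = Add(Mul(-266, -640), -81775) = Add(170240, -81775) = 88465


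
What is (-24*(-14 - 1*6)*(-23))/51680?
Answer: -69/323 ≈ -0.21362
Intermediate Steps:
(-24*(-14 - 1*6)*(-23))/51680 = (-24*(-14 - 6)*(-23))*(1/51680) = (-24*(-20)*(-23))*(1/51680) = (480*(-23))*(1/51680) = -11040*1/51680 = -69/323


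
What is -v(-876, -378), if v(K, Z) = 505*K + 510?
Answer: 441870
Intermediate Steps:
v(K, Z) = 510 + 505*K
-v(-876, -378) = -(510 + 505*(-876)) = -(510 - 442380) = -1*(-441870) = 441870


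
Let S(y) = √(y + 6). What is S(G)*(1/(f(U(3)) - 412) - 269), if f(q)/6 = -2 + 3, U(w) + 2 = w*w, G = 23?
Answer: -109215*√29/406 ≈ -1448.6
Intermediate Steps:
U(w) = -2 + w² (U(w) = -2 + w*w = -2 + w²)
f(q) = 6 (f(q) = 6*(-2 + 3) = 6*1 = 6)
S(y) = √(6 + y)
S(G)*(1/(f(U(3)) - 412) - 269) = √(6 + 23)*(1/(6 - 412) - 269) = √29*(1/(-406) - 269) = √29*(-1/406 - 269) = √29*(-109215/406) = -109215*√29/406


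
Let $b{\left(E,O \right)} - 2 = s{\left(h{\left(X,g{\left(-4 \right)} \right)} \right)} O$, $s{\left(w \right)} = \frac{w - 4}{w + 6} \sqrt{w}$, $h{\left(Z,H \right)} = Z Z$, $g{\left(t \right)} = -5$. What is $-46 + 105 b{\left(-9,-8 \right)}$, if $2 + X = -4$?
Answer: $-3676$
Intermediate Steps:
$X = -6$ ($X = -2 - 4 = -6$)
$h{\left(Z,H \right)} = Z^{2}$
$s{\left(w \right)} = \frac{\sqrt{w} \left(-4 + w\right)}{6 + w}$ ($s{\left(w \right)} = \frac{-4 + w}{6 + w} \sqrt{w} = \frac{\sqrt{w} \left(-4 + w\right)}{6 + w}$)
$b{\left(E,O \right)} = 2 + \frac{32 O}{7}$ ($b{\left(E,O \right)} = 2 + \frac{\sqrt{\left(-6\right)^{2}} \left(-4 + \left(-6\right)^{2}\right)}{6 + \left(-6\right)^{2}} O = 2 + \frac{\sqrt{36} \left(-4 + 36\right)}{6 + 36} O = 2 + 6 \cdot \frac{1}{42} \cdot 32 O = 2 + \frac{32 O}{7}$)
$-46 + 105 b{\left(-9,-8 \right)} = -46 + 105 \left(2 + \frac{32}{7} \left(-8\right)\right) = -46 + 105 \left(2 - \frac{256}{7}\right) = -46 + 105 \left(- \frac{242}{7}\right) = -46 - 3630 = -3676$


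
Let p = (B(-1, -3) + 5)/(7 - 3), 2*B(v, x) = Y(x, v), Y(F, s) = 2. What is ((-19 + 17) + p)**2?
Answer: 1/4 ≈ 0.25000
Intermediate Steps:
B(v, x) = 1 (B(v, x) = (1/2)*2 = 1)
p = 3/2 (p = (1 + 5)/(7 - 3) = 6/4 = 6*(1/4) = 3/2 ≈ 1.5000)
((-19 + 17) + p)**2 = ((-19 + 17) + 3/2)**2 = (-2 + 3/2)**2 = (-1/2)**2 = 1/4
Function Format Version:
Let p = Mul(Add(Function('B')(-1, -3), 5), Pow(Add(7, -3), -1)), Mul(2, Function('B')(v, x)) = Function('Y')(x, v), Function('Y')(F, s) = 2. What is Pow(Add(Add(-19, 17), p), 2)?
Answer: Rational(1, 4) ≈ 0.25000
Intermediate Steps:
Function('B')(v, x) = 1 (Function('B')(v, x) = Mul(Rational(1, 2), 2) = 1)
p = Rational(3, 2) (p = Mul(Add(1, 5), Pow(Add(7, -3), -1)) = Mul(6, Pow(4, -1)) = Mul(6, Rational(1, 4)) = Rational(3, 2) ≈ 1.5000)
Pow(Add(Add(-19, 17), p), 2) = Pow(Add(Add(-19, 17), Rational(3, 2)), 2) = Pow(Add(-2, Rational(3, 2)), 2) = Pow(Rational(-1, 2), 2) = Rational(1, 4)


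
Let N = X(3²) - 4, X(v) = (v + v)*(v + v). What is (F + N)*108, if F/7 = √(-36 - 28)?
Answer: 34560 + 6048*I ≈ 34560.0 + 6048.0*I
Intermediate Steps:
F = 56*I (F = 7*√(-36 - 28) = 7*√(-64) = 7*(8*I) = 56*I ≈ 56.0*I)
X(v) = 4*v² (X(v) = (2*v)*(2*v) = 4*v²)
N = 320 (N = 4*(3²)² - 4 = 4*9² - 4 = 4*81 - 4 = 324 - 4 = 320)
(F + N)*108 = (56*I + 320)*108 = (320 + 56*I)*108 = 34560 + 6048*I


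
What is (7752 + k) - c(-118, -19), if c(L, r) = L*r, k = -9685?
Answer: -4175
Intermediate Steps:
(7752 + k) - c(-118, -19) = (7752 - 9685) - (-118)*(-19) = -1933 - 1*2242 = -1933 - 2242 = -4175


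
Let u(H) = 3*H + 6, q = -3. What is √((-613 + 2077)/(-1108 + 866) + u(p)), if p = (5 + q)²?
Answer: √1446/11 ≈ 3.4569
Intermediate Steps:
p = 4 (p = (5 - 3)² = 2² = 4)
u(H) = 6 + 3*H
√((-613 + 2077)/(-1108 + 866) + u(p)) = √((-613 + 2077)/(-1108 + 866) + (6 + 3*4)) = √(1464/(-242) + (6 + 12)) = √(1464*(-1/242) + 18) = √(-732/121 + 18) = √(1446/121) = √1446/11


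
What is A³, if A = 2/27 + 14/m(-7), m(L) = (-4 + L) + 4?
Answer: -140608/19683 ≈ -7.1436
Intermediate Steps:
m(L) = L
A = -52/27 (A = 2/27 + 14/(-7) = 2*(1/27) + 14*(-⅐) = 2/27 - 2 = -52/27 ≈ -1.9259)
A³ = (-52/27)³ = -140608/19683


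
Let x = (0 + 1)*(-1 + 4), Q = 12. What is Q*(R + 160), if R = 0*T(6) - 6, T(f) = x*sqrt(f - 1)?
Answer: 1848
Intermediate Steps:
x = 3 (x = 1*3 = 3)
T(f) = 3*sqrt(-1 + f) (T(f) = 3*sqrt(f - 1) = 3*sqrt(-1 + f))
R = -6 (R = 0*(3*sqrt(-1 + 6)) - 6 = 0*(3*sqrt(5)) - 6 = 0 - 6 = -6)
Q*(R + 160) = 12*(-6 + 160) = 12*154 = 1848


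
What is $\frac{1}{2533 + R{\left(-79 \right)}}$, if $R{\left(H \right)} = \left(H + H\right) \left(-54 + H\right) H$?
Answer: $- \frac{1}{1657573} \approx -6.0329 \cdot 10^{-7}$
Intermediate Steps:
$R{\left(H \right)} = 2 H^{2} \left(-54 + H\right)$ ($R{\left(H \right)} = 2 H \left(-54 + H\right) H = 2 H^{2} \left(-54 + H\right)$)
$\frac{1}{2533 + R{\left(-79 \right)}} = \frac{1}{2533 + 2 \left(-79\right)^{2} \left(-54 - 79\right)} = \frac{1}{2533 + 2 \cdot 6241 \left(-133\right)} = \frac{1}{2533 - 1660106} = \frac{1}{-1657573} = - \frac{1}{1657573}$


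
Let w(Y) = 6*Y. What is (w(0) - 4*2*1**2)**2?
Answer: 64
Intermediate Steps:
(w(0) - 4*2*1**2)**2 = (6*0 - 4*2*1**2)**2 = (0 - 8*1)**2 = (0 - 8)**2 = (-8)**2 = 64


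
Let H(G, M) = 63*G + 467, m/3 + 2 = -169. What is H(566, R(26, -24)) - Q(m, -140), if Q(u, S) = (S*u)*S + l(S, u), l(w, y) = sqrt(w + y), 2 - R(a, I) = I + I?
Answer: 10090925 - I*sqrt(653) ≈ 1.0091e+7 - 25.554*I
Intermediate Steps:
m = -513 (m = -6 + 3*(-169) = -6 - 507 = -513)
R(a, I) = 2 - 2*I (R(a, I) = 2 - (I + I) = 2 - 2*I)
H(G, M) = 467 + 63*G
Q(u, S) = sqrt(S + u) + u*S**2 (Q(u, S) = (S*u)*S + sqrt(S + u) = u*S**2 + sqrt(S + u) = sqrt(S + u) + u*S**2)
H(566, R(26, -24)) - Q(m, -140) = (467 + 63*566) - (sqrt(-140 - 513) - 513*(-140)**2) = (467 + 35658) - (sqrt(-653) - 513*19600) = 36125 - (I*sqrt(653) - 10054800) = 36125 - (-10054800 + I*sqrt(653)) = 36125 + (10054800 - I*sqrt(653)) = 10090925 - I*sqrt(653)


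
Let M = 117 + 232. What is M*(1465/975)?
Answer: 102257/195 ≈ 524.39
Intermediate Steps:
M = 349
M*(1465/975) = 349*(1465/975) = 349*(1465*(1/975)) = 349*(293/195) = 102257/195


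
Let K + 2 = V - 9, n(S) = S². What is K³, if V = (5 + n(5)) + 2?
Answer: 9261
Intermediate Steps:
V = 32 (V = (5 + 5²) + 2 = (5 + 25) + 2 = 30 + 2 = 32)
K = 21 (K = -2 + (32 - 9) = -2 + 23 = 21)
K³ = 21³ = 9261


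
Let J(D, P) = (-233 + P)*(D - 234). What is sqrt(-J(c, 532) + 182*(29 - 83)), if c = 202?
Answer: 2*I*sqrt(65) ≈ 16.125*I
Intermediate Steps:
J(D, P) = (-234 + D)*(-233 + P) (J(D, P) = (-233 + P)*(-234 + D) = (-234 + D)*(-233 + P))
sqrt(-J(c, 532) + 182*(29 - 83)) = sqrt(-(54522 - 234*532 - 233*202 + 202*532) + 182*(29 - 83)) = sqrt(-(54522 - 124488 - 47066 + 107464) + 182*(-54)) = sqrt(-1*(-9568) - 9828) = sqrt(9568 - 9828) = sqrt(-260) = 2*I*sqrt(65)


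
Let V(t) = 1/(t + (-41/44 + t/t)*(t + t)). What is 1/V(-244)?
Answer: -3050/11 ≈ -277.27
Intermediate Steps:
V(t) = 22/(25*t) (V(t) = 1/(t + (-41*1/44 + 1)*(2*t)) = 1/(t + (-41/44 + 1)*(2*t)) = 1/(t + 3*(2*t)/44) = 1/(t + 3*t/22) = 1/(25*t/22) = 22/(25*t))
1/V(-244) = 1/((22/25)/(-244)) = 1/((22/25)*(-1/244)) = 1/(-11/3050) = -3050/11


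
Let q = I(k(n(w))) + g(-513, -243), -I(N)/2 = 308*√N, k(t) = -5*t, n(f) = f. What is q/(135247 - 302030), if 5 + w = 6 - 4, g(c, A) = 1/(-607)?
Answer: 1/101237281 + 616*√15/166783 ≈ 0.014305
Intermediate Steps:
g(c, A) = -1/607
w = -3 (w = -5 + (6 - 4) = -5 + 2 = -3)
I(N) = -616*√N
q = -1/607 - 616*√15 (q = -616*√15 - 1/607 = -1/607 - 616*√15 ≈ -2385.8)
q/(135247 - 302030) = (-1/607 - 616*√15)/(135247 - 302030) = (-1/607 - 616*√15)/(-166783) = (-1/607 - 616*√15)*(-1/166783) = 1/101237281 + 616*√15/166783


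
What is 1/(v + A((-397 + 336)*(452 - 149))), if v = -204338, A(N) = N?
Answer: -1/222821 ≈ -4.4879e-6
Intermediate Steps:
1/(v + A((-397 + 336)*(452 - 149))) = 1/(-204338 + (-397 + 336)*(452 - 149)) = 1/(-204338 - 61*303) = 1/(-204338 - 18483) = 1/(-222821) = -1/222821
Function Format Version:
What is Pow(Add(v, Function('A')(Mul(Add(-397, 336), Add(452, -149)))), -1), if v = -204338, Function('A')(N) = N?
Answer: Rational(-1, 222821) ≈ -4.4879e-6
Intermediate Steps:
Pow(Add(v, Function('A')(Mul(Add(-397, 336), Add(452, -149)))), -1) = Pow(Add(-204338, Mul(Add(-397, 336), Add(452, -149))), -1) = Pow(Add(-204338, Mul(-61, 303)), -1) = Pow(Add(-204338, -18483), -1) = Pow(-222821, -1) = Rational(-1, 222821)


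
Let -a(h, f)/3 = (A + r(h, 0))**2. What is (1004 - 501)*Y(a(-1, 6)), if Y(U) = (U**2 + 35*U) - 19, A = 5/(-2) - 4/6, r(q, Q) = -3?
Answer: 652111835/144 ≈ 4.5286e+6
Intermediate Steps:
A = -19/6 (A = 5*(-1/2) - 4*1/6 = -5/2 - 2/3 = -19/6 ≈ -3.1667)
a(h, f) = -1369/12 (a(h, f) = -3*(-19/6 - 3)**2 = -3*(-37/6)**2 = -3*1369/36 = -1369/12)
Y(U) = -19 + U**2 + 35*U
(1004 - 501)*Y(a(-1, 6)) = (1004 - 501)*(-19 + (-1369/12)**2 + 35*(-1369/12)) = 503*(-19 + 1874161/144 - 47915/12) = 503*(1296445/144) = 652111835/144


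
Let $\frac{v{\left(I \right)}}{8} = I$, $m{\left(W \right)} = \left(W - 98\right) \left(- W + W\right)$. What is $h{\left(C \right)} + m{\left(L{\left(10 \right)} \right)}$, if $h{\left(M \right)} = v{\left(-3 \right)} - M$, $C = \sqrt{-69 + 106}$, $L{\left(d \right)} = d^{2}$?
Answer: $-24 - \sqrt{37} \approx -30.083$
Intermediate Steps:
$C = \sqrt{37} \approx 6.0828$
$m{\left(W \right)} = 0$ ($m{\left(W \right)} = \left(-98 + W\right) 0 = 0$)
$v{\left(I \right)} = 8 I$
$h{\left(M \right)} = -24 - M$ ($h{\left(M \right)} = 8 \left(-3\right) - M = -24 - M$)
$h{\left(C \right)} + m{\left(L{\left(10 \right)} \right)} = \left(-24 - \sqrt{37}\right) + 0 = -24 - \sqrt{37}$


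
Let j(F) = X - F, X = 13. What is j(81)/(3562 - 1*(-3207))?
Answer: -68/6769 ≈ -0.010046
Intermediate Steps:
j(F) = 13 - F
j(81)/(3562 - 1*(-3207)) = (13 - 1*81)/(3562 - 1*(-3207)) = (13 - 81)/(3562 + 3207) = -68/6769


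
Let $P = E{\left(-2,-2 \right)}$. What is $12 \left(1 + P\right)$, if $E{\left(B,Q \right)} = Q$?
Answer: $-12$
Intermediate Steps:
$P = -2$
$12 \left(1 + P\right) = 12 \left(1 - 2\right) = 12 \left(-1\right) = -12$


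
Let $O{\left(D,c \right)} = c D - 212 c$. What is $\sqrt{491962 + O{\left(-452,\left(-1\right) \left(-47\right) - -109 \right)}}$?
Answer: $\sqrt{388378} \approx 623.2$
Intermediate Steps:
$O{\left(D,c \right)} = - 212 c + D c$ ($O{\left(D,c \right)} = D c - 212 c = - 212 c + D c$)
$\sqrt{491962 + O{\left(-452,\left(-1\right) \left(-47\right) - -109 \right)}} = \sqrt{491962 + \left(\left(-1\right) \left(-47\right) - -109\right) \left(-212 - 452\right)} = \sqrt{491962 + \left(47 + 109\right) \left(-664\right)} = \sqrt{491962 + 156 \left(-664\right)} = \sqrt{491962 - 103584} = \sqrt{388378}$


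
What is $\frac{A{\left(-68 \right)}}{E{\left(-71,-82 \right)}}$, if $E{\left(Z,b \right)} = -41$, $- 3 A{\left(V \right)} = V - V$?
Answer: $0$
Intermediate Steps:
$A{\left(V \right)} = 0$ ($A{\left(V \right)} = - \frac{V - V}{3} = \left(- \frac{1}{3}\right) 0 = 0$)
$\frac{A{\left(-68 \right)}}{E{\left(-71,-82 \right)}} = \frac{0}{-41} = 0 \left(- \frac{1}{41}\right) = 0$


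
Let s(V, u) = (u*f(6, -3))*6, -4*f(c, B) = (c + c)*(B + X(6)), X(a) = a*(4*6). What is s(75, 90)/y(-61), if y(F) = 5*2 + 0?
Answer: -22842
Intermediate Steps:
y(F) = 10 (y(F) = 10 + 0 = 10)
X(a) = 24*a (X(a) = a*24 = 24*a)
f(c, B) = -c*(144 + B)/2 (f(c, B) = -(c + c)*(B + 24*6)/4 = -2*c*(B + 144)/4 = -2*c*(144 + B)/4 = -c*(144 + B)/2)
s(V, u) = -2538*u (s(V, u) = (u*(-½*6*(144 - 3)))*6 = (u*(-½*6*141))*6 = (u*(-423))*6 = -423*u*6 = -2538*u)
s(75, 90)/y(-61) = -2538*90/10 = -228420*⅒ = -22842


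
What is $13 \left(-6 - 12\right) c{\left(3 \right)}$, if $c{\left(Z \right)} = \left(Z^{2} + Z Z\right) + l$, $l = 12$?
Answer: $-7020$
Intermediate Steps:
$c{\left(Z \right)} = 12 + 2 Z^{2}$ ($c{\left(Z \right)} = \left(Z^{2} + Z Z\right) + 12 = \left(Z^{2} + Z^{2}\right) + 12 = 2 Z^{2} + 12 = 12 + 2 Z^{2}$)
$13 \left(-6 - 12\right) c{\left(3 \right)} = 13 \left(-6 - 12\right) \left(12 + 2 \cdot 3^{2}\right) = 13 \left(-18\right) \left(12 + 2 \cdot 9\right) = - 234 \left(12 + 18\right) = \left(-234\right) 30 = -7020$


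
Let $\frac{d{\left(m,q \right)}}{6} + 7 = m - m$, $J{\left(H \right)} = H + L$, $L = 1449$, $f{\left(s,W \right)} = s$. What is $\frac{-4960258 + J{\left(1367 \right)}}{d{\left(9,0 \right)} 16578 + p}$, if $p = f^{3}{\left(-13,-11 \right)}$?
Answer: $\frac{4957442}{698473} \approx 7.0975$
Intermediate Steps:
$J{\left(H \right)} = 1449 + H$ ($J{\left(H \right)} = H + 1449 = 1449 + H$)
$p = -2197$ ($p = \left(-13\right)^{3} = -2197$)
$d{\left(m,q \right)} = -42$ ($d{\left(m,q \right)} = -42 + 6 \left(m - m\right) = -42 + 6 \cdot 0 = -42 + 0 = -42$)
$\frac{-4960258 + J{\left(1367 \right)}}{d{\left(9,0 \right)} 16578 + p} = \frac{-4960258 + \left(1449 + 1367\right)}{\left(-42\right) 16578 - 2197} = \frac{-4960258 + 2816}{-696276 - 2197} = - \frac{4957442}{-698473} = \left(-4957442\right) \left(- \frac{1}{698473}\right) = \frac{4957442}{698473}$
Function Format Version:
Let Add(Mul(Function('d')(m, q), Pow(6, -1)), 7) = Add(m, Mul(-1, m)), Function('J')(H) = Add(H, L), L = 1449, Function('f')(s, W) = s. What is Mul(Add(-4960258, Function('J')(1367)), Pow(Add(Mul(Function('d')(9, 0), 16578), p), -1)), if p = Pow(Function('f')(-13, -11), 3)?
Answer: Rational(4957442, 698473) ≈ 7.0975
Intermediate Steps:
Function('J')(H) = Add(1449, H) (Function('J')(H) = Add(H, 1449) = Add(1449, H))
p = -2197 (p = Pow(-13, 3) = -2197)
Function('d')(m, q) = -42 (Function('d')(m, q) = Add(-42, Mul(6, Add(m, Mul(-1, m)))) = Add(-42, Mul(6, 0)) = Add(-42, 0) = -42)
Mul(Add(-4960258, Function('J')(1367)), Pow(Add(Mul(Function('d')(9, 0), 16578), p), -1)) = Mul(Add(-4960258, Add(1449, 1367)), Pow(Add(Mul(-42, 16578), -2197), -1)) = Mul(Add(-4960258, 2816), Pow(Add(-696276, -2197), -1)) = Mul(-4957442, Pow(-698473, -1)) = Mul(-4957442, Rational(-1, 698473)) = Rational(4957442, 698473)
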